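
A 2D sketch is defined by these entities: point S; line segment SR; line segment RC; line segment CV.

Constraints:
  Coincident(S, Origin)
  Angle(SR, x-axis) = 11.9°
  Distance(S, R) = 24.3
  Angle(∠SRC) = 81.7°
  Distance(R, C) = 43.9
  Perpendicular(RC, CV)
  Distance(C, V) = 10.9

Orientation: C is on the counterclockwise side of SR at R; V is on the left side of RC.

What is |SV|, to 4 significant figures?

42.48

∠SRC = 81.7°, so RC runs at 11.9° + (180° − 81.7°) = 110.2° from the x-axis; with |RC| = 43.9, C = R + 43.9·(cos 110.2°, sin 110.2°) = (8.619, 46.21). The perpendicularity gives CV at right angles to RC; with |CV| = 10.9 on the left of RC, V = C + 10.9·(-0.9385, -0.3453) = (-1.610, 42.45). Then |SV| = |V − S| = 42.48.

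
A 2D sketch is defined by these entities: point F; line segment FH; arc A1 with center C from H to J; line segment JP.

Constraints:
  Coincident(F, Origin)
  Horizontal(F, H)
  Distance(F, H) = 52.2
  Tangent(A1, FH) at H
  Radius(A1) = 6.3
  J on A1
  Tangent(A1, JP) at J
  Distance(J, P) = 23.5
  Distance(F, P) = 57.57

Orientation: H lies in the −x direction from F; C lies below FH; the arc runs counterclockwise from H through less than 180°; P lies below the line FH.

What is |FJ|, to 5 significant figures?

58.662

F is at the origin; F and H share the same y with |FH| = 52.2 and H on the −x side, so H = (-52.200, 0.0000). A1 meets FH tangentially, so CH is at right angles to FH, so C = H + (0, -6.3) = (-52.200, -6.3000). Since CJ ⟂ JP (tangency), |CP| = √(6.3² + 23.5²) = 24.330 regardless of where J sits on A1. So P lies on both circle(F, 57.57) and circle(C, 24.330); the below-FH intersection is P = (-48.887, -30.403). J is the foot of the tangent from P: J = (-58.006, -8.7447).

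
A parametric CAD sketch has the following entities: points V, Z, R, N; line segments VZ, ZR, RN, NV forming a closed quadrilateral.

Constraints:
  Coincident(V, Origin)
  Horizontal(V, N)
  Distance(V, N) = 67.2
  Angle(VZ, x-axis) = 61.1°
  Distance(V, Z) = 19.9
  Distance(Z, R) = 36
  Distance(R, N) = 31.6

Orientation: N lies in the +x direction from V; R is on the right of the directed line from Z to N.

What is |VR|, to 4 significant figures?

36.94

Checks: |ZR| = 36.00 ✓; |RN| = 31.60 ✓.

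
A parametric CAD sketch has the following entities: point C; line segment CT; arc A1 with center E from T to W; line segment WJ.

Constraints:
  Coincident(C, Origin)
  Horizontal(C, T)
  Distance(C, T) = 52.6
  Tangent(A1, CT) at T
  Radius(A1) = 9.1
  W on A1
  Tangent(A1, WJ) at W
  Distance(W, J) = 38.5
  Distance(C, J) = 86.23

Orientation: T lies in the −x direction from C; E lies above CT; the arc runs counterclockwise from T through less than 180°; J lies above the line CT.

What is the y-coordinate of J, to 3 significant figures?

41.2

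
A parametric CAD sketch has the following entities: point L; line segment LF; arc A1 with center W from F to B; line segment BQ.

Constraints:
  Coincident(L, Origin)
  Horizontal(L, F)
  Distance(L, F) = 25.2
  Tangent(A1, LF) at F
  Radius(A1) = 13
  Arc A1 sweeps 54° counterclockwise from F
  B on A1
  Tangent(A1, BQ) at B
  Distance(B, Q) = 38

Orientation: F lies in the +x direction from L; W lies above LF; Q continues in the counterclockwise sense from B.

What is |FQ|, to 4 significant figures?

48.81

L is at the origin; L and F share the same y with |LF| = 25.2 and F on the +x side, so F = (25.20, 0.000). Since A1 is tangent to LF there, WF ⟂ LF, so W = F + (0, 13) = (25.20, 13.00). On A1, F sits at bearing -90° from W; a 54° counterclockwise sweep puts B at bearing -36°, so B = W + 13.0·(cos -36°, sin -36°) = (35.72, 5.359). Tangency of A1 to BQ means the radius WB is perpendicular to BQ, so BQ runs along (−sin -36°, cos -36°); with |BQ| = 38.0, Q = (58.05, 36.10). Then |FQ| = |Q − F| = 48.81.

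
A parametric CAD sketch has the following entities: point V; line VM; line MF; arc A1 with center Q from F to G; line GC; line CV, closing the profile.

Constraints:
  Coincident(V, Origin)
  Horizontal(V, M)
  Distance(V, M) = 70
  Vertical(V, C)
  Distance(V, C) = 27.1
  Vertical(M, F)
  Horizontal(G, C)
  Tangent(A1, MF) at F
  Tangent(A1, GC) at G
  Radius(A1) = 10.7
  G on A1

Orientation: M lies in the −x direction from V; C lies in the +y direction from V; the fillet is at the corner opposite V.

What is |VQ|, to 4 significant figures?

61.53

V is at the origin; VM is horizontal with |VM| = 70.0 and M on the −x side, so M = (-70.00, 0.000). VC is vertical with |VC| = 27.1 and C on the +y side, so C = (0.000, 27.10). The virtual corner opposite V is at (-70.00, 27.10). A1 meets MF tangentially, so QF is at right angles to MF and since A1 is tangent to GC there, QG ⟂ GC, with radius 10.7, so the center Q sits 10.7 in from both sides at Q = (-59.30, 16.40). Then |VQ| = |Q − V| = 61.53.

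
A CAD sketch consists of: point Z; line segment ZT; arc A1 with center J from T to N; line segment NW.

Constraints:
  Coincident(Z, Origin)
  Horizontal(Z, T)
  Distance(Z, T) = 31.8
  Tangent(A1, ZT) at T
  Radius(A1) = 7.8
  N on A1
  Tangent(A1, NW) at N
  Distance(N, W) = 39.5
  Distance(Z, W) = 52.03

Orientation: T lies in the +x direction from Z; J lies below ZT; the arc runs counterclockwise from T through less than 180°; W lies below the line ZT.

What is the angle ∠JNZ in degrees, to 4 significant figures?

165.0°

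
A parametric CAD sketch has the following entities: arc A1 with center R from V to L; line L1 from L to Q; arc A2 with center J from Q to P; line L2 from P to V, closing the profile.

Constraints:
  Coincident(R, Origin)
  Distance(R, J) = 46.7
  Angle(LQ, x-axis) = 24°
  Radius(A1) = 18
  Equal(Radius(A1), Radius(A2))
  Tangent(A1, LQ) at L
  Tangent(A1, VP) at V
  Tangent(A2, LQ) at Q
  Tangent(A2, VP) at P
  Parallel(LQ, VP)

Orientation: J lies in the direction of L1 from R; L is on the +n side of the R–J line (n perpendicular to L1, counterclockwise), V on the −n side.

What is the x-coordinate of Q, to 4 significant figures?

35.34

The slot axis is L1's direction at 24.0°, so u = (cos 24.0°, sin 24.0°) = (0.9135, 0.4067) and n = (−sin 24.0°, cos 24.0°) = (-0.4067, 0.9135). R is at the origin and J lies 46.7 along u from R, so J = 46.7·u = (42.66, 18.99). Tangency of A1 to both parallel lines with radius 18.0 puts L and V at R ± 18.0·n: L = (-7.321, 16.44), V = (7.321, -16.44). Equal radii place Q and P the same way about J: Q = J + 18.0·n = (35.34, 35.44), P = J − 18.0·n = (49.98, 2.551). So Q.x = 35.34.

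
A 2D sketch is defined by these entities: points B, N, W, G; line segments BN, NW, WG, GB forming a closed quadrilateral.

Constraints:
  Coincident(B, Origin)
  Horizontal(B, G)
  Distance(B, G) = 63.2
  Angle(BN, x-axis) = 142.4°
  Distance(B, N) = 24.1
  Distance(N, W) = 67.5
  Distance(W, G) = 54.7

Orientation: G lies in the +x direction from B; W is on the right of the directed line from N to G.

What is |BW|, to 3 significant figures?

44.4

B is at the origin; B and G share the same y with |BG| = 63.2 and G in +x, so G = (63.2, 0). BN runs at 142.4° with |BN| = 24.1, so N = (-19.1, 14.7). W is determined by |NW| = 67.5 and |WG| = 54.7 together: it lies at the intersection of circle(N, 67.5) and circle(G, 54.7). With |NG| = 83.6, the foot of the radical line on NG is 51.2 from N and the perpendicular offset is √(67.5² − 51.2²) = 44.0. Taking the right-of-NG solution: W = (23.5, -37.6).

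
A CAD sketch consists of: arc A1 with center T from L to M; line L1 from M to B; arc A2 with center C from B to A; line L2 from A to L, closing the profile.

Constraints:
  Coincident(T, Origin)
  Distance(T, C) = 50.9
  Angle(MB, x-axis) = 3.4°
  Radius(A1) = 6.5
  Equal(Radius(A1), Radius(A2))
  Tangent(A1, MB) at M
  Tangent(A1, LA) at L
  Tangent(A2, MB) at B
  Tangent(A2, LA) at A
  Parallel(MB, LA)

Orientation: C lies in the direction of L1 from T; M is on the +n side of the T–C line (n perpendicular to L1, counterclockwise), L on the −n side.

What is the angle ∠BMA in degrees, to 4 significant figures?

14.33°

The slot axis is L1's direction at 3.4°, so u = (cos 3.4°, sin 3.4°) = (0.9982, 0.05931) and n = (−sin 3.4°, cos 3.4°) = (-0.05931, 0.9982). T is at the origin and C lies 50.9 along u from T, so C = 50.9·u = (50.81, 3.019). Tangency of A1 to both parallel lines with radius 6.5 puts M and L at T ± 6.5·n: M = (-0.3855, 6.489), L = (0.3855, -6.489). Equal radii place B and A the same way about C: B = C + 6.5·n = (50.42, 9.507), A = C − 6.5·n = (51.20, -3.470). Then cos ∠BMA = MB·MA / (|MB||MA|), giving 14.33°.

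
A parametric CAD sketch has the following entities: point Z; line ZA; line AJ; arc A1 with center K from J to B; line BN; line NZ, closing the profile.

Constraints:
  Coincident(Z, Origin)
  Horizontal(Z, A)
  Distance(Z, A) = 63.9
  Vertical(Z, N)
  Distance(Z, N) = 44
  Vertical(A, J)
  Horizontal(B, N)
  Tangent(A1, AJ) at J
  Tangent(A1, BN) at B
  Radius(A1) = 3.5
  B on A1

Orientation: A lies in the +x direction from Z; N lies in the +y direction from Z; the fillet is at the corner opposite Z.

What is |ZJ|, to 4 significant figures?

75.65

Z is at the origin; ZA is horizontal with |ZA| = 63.9 and A on the +x side, so A = (63.90, 0.000). ZN is vertical with |ZN| = 44.0 and N on the +y side, so N = (0.000, 44.00). The virtual corner opposite Z is at (63.90, 44.00). The tangent condition forces KJ to be normal to AJ and since A1 is tangent to BN there, KB ⟂ BN, with radius 3.5, so the center K sits 3.5 in from both sides at K = (60.40, 40.50). That places the tangent points at J = (63.90, 40.50) on AJ and B = (60.40, 44.00) on BN. Then |ZJ| = |J − Z| = 75.65.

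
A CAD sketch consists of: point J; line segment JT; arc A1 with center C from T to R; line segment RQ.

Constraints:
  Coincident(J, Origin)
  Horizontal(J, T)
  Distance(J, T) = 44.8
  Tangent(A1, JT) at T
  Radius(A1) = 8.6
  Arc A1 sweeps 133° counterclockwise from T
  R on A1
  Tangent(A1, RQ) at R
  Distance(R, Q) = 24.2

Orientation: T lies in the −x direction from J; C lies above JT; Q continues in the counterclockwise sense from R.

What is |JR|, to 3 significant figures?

41.1

A1 meets JT tangentially, so CT is at right angles to JT, so C = T + (0, 8.6) = (-44.8, 8.60). On A1, T sits at bearing -90° from C; a 133° counterclockwise sweep puts R at bearing 43°, so R = C + 8.6·(cos 43°, sin 43°) = (-38.5, 14.5). Then |JR| = |R − J| = 41.1.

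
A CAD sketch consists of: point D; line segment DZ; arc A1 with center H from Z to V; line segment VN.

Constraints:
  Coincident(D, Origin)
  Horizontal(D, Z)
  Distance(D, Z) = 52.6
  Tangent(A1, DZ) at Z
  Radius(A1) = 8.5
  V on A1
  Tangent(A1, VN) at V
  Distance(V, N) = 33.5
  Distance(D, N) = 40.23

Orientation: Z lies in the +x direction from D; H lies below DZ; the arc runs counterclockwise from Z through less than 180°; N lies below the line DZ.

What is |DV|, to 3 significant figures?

45.9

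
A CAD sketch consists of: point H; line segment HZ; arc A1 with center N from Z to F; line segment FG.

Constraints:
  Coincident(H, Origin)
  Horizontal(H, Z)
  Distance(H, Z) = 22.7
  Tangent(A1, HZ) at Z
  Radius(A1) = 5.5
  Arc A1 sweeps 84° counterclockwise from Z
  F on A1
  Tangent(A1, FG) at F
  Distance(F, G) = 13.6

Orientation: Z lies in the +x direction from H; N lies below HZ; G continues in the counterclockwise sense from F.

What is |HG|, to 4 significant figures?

24.30

H is at the origin; H and Z share the same y with |HZ| = 22.7 and Z on the +x side, so Z = (22.70, 0.000). Since A1 is tangent to HZ there, NZ ⟂ HZ, so N = Z + (0, -5.5) = (22.70, -5.500). On A1, Z sits at bearing 90° from N; an 84° counterclockwise sweep puts F at bearing 174°, so F = N + 5.5·(cos 174°, sin 174°) = (17.23, -4.925). A1 meets FG tangentially, so NF is at right angles to FG, so FG runs along (−sin 174°, cos 174°); with |FG| = 13.6, G = (15.81, -18.45). Then |HG| = |G − H| = 24.30.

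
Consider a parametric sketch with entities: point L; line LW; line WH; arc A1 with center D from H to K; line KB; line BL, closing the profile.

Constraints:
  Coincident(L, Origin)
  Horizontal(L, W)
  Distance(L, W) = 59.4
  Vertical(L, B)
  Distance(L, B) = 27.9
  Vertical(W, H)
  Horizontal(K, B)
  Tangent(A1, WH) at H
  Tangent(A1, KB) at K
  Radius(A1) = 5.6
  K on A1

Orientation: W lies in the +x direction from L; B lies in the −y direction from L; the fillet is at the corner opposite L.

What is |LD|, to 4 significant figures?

58.24

L is at the origin; LW is horizontal with |LW| = 59.4 and W on the +x side, so W = (59.40, 0.000). L and B share the same x with |LB| = 27.9 and B on the −y side, so B = (0.000, -27.90). The virtual corner opposite L is at (59.40, -27.90). Tangency of A1 to WH means the radius DH is perpendicular to WH and A1 meets KB tangentially, so DK is at right angles to KB, with radius 5.6, so the center D sits 5.6 in from both sides at D = (53.80, -22.30). Then |LD| = |D − L| = 58.24.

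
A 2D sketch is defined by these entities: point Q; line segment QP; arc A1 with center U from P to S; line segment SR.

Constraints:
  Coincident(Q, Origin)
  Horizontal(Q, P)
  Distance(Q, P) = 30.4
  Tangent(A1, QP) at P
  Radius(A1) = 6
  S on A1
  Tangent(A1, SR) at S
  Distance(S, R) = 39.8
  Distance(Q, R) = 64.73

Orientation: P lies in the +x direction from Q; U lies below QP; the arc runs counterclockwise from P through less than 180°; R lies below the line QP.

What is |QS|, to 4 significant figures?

27.41

Checks: |UP| = 6.000 ✓; |US| = 6.000 ✓; ∠(US, SR) = 90.00° ✓; |SR| = 39.80 ✓; |QR| = 64.73 ✓.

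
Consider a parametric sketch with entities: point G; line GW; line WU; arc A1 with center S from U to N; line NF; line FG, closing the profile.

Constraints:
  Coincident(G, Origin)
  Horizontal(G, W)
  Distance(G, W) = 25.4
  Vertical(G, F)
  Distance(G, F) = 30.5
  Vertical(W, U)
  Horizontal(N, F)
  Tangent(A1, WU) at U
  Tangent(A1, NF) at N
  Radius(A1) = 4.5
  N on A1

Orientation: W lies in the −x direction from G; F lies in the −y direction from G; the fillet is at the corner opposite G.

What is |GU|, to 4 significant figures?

36.35

G is at the origin; G and W share the same y with |GW| = 25.4 and W on the −x side, so W = (-25.40, 0.000). GF is vertical with |GF| = 30.5 and F on the −y side, so F = (0.000, -30.50). The virtual corner opposite G is at (-25.40, -30.50). A1 meets WU tangentially, so SU is at right angles to WU and A1 meets NF tangentially, so SN is at right angles to NF, with radius 4.5, so the center S sits 4.5 in from both sides at S = (-20.90, -26.00). That places the tangent points at U = (-25.40, -26.00) on WU and N = (-20.90, -30.50) on NF. Then |GU| = |U − G| = 36.35.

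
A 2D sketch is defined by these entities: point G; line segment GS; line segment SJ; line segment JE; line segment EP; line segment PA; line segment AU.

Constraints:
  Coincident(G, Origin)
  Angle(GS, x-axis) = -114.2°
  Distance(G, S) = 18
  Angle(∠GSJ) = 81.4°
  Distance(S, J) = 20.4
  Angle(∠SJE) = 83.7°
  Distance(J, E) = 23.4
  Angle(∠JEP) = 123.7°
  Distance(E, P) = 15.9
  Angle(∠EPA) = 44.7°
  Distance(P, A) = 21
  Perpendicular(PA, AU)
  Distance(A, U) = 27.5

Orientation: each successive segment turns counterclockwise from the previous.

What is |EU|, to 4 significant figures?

18.98

G is at the origin; GS runs at -114.2° with length 18.0, so S = (-7.379, -16.42). ∠GSJ = 81.4° gives SJ at -15.60° from the x-axis; with |SJ| = 20.4, J = (12.27, -21.90). ∠SJE = 83.7° gives JE at 80.70° from the x-axis; with |JE| = 23.4, E = (16.05, 1.188). ∠JEP = 123.7° gives EP at 137.0° from the x-axis; with |EP| = 15.9, P = (4.423, 12.03). ∠EPA = 44.7° gives PA at -87.70° from the x-axis; with |PA| = 21.0, A = (5.266, -8.951). PA is perpendicular to AU, so AU runs at 2.300°; with |AU| = 27.5, U = (32.74, -7.847). Then |EU| = |U − E| = 18.98.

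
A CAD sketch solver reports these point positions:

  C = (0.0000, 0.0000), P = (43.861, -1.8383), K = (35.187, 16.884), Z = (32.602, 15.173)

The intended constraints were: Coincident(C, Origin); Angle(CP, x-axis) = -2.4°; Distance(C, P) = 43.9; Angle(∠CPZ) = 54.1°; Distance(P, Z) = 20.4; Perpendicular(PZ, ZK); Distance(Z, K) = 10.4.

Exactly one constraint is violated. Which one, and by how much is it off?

Distance(Z, K) = 10.4 — off by 7.30.

C = (0.00, 0.00) ✓; CP at -2.400° ✓; |CP| = 43.90 ✓; ∠CPZ = 54.10° ✓; |PZ| = 20.40 ✓; ∠(PZ, ZK) = 90.00° ✓; |ZK| = 3.100 ✗.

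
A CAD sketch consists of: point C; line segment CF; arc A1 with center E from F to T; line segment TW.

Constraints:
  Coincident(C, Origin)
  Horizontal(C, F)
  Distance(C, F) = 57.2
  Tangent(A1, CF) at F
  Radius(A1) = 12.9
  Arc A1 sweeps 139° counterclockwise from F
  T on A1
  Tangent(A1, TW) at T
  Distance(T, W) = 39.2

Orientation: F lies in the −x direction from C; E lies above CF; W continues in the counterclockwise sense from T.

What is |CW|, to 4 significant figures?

92.05

On A1, F sits at bearing -90° from E; a 139° counterclockwise sweep puts T at bearing 49°, so T = E + 12.9·(cos 49°, sin 49°) = (-48.74, 22.64). Tangency of A1 to TW means the radius ET is perpendicular to TW, so TW runs along (−sin 49°, cos 49°); with |TW| = 39.2, W = (-78.32, 48.35). Then |CW| = |W − C| = 92.05.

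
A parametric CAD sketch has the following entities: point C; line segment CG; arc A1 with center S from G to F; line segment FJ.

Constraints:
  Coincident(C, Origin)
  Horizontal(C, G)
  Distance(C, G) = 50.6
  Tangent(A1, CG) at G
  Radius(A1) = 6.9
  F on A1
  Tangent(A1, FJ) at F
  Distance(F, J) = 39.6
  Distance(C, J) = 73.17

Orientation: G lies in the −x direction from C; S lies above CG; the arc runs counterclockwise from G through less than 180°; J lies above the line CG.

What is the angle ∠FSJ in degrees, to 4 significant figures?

80.12°

Checks: |SF| = 6.900 ✓; ∠(SF, FJ) = 90.00° ✓; |FJ| = 39.60 ✓; |CJ| = 73.17 ✓.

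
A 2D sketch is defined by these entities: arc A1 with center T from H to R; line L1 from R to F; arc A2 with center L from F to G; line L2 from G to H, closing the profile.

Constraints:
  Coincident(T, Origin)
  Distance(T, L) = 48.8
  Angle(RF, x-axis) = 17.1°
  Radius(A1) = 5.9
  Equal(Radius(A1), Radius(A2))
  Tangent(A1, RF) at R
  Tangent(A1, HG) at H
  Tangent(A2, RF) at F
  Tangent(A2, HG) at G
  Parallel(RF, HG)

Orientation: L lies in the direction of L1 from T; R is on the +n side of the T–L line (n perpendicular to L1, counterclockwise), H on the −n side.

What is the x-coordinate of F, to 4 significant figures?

44.91

The slot axis is L1's direction at 17.1°, so u = (cos 17.1°, sin 17.1°) = (0.9558, 0.2940) and n = (−sin 17.1°, cos 17.1°) = (-0.2940, 0.9558). T is at the origin and L lies 48.8 along u from T, so L = 48.8·u = (46.64, 14.35). Tangency of A1 to both parallel lines with radius 5.9 puts R and H at T ± 5.9·n: R = (-1.735, 5.639), H = (1.735, -5.639). Equal radii place F and G the same way about L: F = L + 5.9·n = (44.91, 19.99), G = L − 5.9·n = (48.38, 8.710). So F.x = 44.91.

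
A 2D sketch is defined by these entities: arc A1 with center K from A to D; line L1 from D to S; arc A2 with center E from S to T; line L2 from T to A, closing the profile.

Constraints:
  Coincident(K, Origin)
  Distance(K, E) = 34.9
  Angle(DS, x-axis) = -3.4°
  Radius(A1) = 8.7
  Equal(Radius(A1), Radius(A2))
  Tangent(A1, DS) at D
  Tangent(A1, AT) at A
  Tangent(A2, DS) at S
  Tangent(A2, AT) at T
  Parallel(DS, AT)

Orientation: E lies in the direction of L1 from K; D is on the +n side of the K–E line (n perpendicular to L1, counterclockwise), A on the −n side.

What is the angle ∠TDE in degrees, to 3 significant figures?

12.5°

Tangency of A1 to both parallel lines with radius 8.7 puts D and A at K ± 8.7·n: D = (0.516, 8.68), A = (-0.516, -8.68). Equal radii place S and T the same way about E: S = E + 8.7·n = (35.4, 6.61), T = E − 8.7·n = (34.3, -10.8). Then cos ∠TDE = DT·DE / (|DT||DE|), giving 12.5°.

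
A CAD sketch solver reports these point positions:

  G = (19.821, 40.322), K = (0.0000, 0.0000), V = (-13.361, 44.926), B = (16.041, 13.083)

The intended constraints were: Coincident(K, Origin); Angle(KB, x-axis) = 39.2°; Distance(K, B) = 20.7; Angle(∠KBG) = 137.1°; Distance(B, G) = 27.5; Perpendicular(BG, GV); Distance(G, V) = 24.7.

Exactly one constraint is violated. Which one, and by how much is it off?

Distance(G, V) = 24.7 — off by 8.80.

K = (0.00, 0.00) ✓; KB at 39.20° ✓; |KB| = 20.70 ✓; ∠KBG = 137.1° ✓; |BG| = 27.50 ✓; ∠(BG, GV) = 90.00° ✓; |GV| = 33.50 ✗.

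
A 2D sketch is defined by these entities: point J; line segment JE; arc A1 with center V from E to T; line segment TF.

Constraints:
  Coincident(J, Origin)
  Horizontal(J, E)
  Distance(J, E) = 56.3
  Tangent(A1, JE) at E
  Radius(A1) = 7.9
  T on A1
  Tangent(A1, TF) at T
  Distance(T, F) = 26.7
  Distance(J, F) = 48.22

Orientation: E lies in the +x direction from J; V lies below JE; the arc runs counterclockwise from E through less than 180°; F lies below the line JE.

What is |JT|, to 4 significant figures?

49.29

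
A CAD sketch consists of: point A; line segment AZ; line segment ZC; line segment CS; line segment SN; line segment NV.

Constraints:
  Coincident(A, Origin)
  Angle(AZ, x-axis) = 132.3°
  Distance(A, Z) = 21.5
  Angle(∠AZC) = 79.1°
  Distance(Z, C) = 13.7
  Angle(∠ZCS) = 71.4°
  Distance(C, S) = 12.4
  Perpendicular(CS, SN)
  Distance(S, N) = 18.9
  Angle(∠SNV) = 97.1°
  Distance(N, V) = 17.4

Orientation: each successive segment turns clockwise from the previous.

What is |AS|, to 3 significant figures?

10.9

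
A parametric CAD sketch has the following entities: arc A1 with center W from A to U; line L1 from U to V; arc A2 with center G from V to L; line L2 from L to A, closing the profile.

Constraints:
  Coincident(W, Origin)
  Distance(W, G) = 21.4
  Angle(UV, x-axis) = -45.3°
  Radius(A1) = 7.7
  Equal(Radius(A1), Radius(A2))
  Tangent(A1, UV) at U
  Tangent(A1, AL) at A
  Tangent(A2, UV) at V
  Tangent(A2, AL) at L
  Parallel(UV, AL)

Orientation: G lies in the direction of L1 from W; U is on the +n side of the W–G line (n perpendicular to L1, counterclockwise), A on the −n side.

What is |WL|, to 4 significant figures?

22.74

The slot axis is L1's direction at -45.3°, so u = (cos -45.3°, sin -45.3°) = (0.7034, -0.7108) and n = (−sin -45.3°, cos -45.3°) = (0.7108, 0.7034). W is at the origin and G lies 21.4 along u from W, so G = 21.4·u = (15.05, -15.21). Tangency of A1 to both parallel lines with radius 7.7 puts U and A at W ± 7.7·n: U = (5.473, 5.416), A = (-5.473, -5.416). Equal radii place V and L the same way about G: V = G + 7.7·n = (20.53, -9.795), L = G − 7.7·n = (9.579, -20.63). Then |WL| = |L − W| = 22.74.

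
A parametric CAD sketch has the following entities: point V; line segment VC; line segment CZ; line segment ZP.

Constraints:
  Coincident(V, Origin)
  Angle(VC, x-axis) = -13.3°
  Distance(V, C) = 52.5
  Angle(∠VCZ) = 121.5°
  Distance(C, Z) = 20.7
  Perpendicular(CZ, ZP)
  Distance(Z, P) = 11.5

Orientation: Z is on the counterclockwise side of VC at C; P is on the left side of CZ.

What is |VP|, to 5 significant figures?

58.507

V is at the origin; VC runs at -13.3° with length 52.5, so C = 52.5·(cos -13.3°, sin -13.3°) = (51.092, -12.078). ∠VCZ = 121.5°, so CZ runs at -13.3° + (180° − 121.5°) = 45.200° from the x-axis; with |CZ| = 20.7, Z = C + 20.7·(cos 45.200°, sin 45.200°) = (65.678, 2.6105). The perpendicularity gives ZP at right angles to CZ; with |ZP| = 11.5 on the left of CZ, P = Z + 11.5·(-0.70957, 0.70463) = (57.518, 10.714). Then |VP| = |P − V| = 58.507.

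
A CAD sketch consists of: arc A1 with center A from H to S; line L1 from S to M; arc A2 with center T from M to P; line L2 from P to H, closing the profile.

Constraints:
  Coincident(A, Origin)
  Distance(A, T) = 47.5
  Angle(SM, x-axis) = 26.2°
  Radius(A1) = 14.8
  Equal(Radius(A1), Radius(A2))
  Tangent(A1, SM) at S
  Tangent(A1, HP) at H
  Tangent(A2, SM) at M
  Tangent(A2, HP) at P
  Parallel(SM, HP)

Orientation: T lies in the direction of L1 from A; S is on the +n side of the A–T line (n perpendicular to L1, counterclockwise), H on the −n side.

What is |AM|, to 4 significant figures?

49.75

Tangency of A1 to both parallel lines with radius 14.8 puts S and H at A ± 14.8·n: S = (-6.534, 13.28), H = (6.534, -13.28). Equal radii place M and P the same way about T: M = T + 14.8·n = (36.09, 34.25), P = T − 14.8·n = (49.15, 7.692). Then |AM| = |M − A| = 49.75.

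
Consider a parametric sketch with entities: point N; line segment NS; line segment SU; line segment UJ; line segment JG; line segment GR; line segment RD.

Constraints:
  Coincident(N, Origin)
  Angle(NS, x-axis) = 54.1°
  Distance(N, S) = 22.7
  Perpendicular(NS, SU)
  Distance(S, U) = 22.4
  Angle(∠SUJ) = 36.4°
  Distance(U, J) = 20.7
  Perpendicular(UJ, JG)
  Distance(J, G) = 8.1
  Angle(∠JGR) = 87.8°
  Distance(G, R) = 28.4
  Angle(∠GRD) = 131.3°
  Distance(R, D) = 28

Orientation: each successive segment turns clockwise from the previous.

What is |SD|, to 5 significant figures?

51.628

∠JGR = 87.8° gives GR at -1.7000° from the x-axis; with |GR| = 28.4, R = (39.073, 12.330). ∠GRD = 131.3° gives RD at -50.400° from the x-axis; with |RD| = 28.0, D = (56.921, -9.2446). Then |SD| = |D − S| = 51.628.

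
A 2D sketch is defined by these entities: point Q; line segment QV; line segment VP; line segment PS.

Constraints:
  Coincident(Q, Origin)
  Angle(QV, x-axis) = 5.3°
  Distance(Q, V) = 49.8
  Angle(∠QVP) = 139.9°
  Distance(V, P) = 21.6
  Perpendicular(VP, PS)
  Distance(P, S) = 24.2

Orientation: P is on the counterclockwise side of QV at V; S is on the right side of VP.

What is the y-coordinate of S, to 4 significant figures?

2.988

Q is at the origin; QV runs at 5.3° with length 49.8, so V = 49.8·(cos 5.3°, sin 5.3°) = (49.59, 4.600). ∠QVP = 139.9°, so VP runs at 5.3° + (180° − 139.9°) = 45.40° from the x-axis; with |VP| = 21.6, P = V + 21.6·(cos 45.40°, sin 45.40°) = (64.75, 19.98). VP ⟂ PS; with |PS| = 24.2 on the right of VP, S = P + 24.2·(0.7120, -0.7022) = (81.98, 2.988). So S.y = 2.988.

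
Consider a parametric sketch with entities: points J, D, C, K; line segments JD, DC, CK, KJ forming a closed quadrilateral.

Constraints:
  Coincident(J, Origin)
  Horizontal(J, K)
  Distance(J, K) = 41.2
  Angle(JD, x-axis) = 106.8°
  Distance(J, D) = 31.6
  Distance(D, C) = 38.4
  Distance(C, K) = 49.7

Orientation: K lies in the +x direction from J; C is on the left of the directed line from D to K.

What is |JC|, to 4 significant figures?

53.51

J is at the origin; JK is horizontal with |JK| = 41.2 and K in +x, so K = (41.2, 0). JD runs at 106.8° with |JD| = 31.6, so D = (-9.133, 30.25). C is determined by |DC| = 38.4 and |CK| = 49.7 together: it lies at the intersection of circle(D, 38.4) and circle(K, 49.7). With |DK| = 58.72, the foot of the radical line on DK is 20.89 from D and the perpendicular offset is √(38.4² − 20.89²) = 32.22. Taking the left-of-DK solution: C = (25.37, 47.11).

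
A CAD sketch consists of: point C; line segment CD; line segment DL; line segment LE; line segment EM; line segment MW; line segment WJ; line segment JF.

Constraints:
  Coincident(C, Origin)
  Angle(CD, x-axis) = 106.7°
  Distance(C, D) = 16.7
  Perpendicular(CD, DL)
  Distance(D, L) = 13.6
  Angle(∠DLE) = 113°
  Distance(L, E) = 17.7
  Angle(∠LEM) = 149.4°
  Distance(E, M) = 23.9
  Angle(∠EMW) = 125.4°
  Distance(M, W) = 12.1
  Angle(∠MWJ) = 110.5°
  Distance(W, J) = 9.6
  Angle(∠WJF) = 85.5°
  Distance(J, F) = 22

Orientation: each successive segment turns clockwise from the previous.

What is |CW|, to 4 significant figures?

29.68

C is at the origin; CD runs at 106.7° with length 16.7, so D = (-4.799, 16.00). CD ⟂ DL, so DL runs at 16.70°; with |DL| = 13.6, L = (8.227, 19.90). ∠DLE = 113.0° gives LE at -50.30° from the x-axis; with |LE| = 17.7, E = (19.53, 6.285). ∠LEM = 149.4° gives EM at -80.90° from the x-axis; with |EM| = 23.9, M = (23.31, -17.31). ∠EMW = 125.4° gives MW at -135.5° from the x-axis; with |MW| = 12.1, W = (14.68, -25.79). Then |CW| = |W − C| = 29.68.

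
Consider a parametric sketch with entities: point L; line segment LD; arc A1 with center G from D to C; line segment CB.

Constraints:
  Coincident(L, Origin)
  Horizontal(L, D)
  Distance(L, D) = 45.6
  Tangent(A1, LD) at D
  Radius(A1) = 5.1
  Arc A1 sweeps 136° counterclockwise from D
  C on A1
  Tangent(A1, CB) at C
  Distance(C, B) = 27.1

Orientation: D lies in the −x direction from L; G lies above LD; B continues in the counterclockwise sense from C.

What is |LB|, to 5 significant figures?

67.454

L is at the origin; LD is horizontal with |LD| = 45.6 and D on the −x side, so D = (-45.600, 0.0000). The tangent condition forces GD to be normal to LD, so G = D + (0, 5.1) = (-45.600, 5.1000). On A1, D sits at bearing -90° from G; a 136° counterclockwise sweep puts C at bearing 46°, so C = G + 5.1·(cos 46°, sin 46°) = (-42.057, 8.7686). Since A1 is tangent to CB there, GC ⟂ CB, so CB runs along (−sin 46°, cos 46°); with |CB| = 27.1, B = (-61.551, 27.594). Then |LB| = |B − L| = 67.454.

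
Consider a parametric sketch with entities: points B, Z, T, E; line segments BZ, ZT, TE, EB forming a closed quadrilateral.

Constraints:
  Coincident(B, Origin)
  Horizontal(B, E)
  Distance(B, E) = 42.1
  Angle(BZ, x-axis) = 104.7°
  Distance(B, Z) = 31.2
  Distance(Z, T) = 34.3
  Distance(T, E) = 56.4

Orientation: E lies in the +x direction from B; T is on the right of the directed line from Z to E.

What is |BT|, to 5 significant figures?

14.624

B is at the origin; B and E share the same y with |BE| = 42.1 and E in +x, so E = (42.1, 0). BZ runs at 104.7° with |BZ| = 31.2, so Z = (-7.9172, 30.179). T is determined by |ZT| = 34.3 and |TE| = 56.4 together: it lies at the intersection of circle(Z, 34.3) and circle(E, 56.4). With |ZE| = 58.416, the foot of the radical line on ZE is 12.052 from Z and the perpendicular offset is √(34.3² − 12.052²) = 32.113. Taking the right-of-ZE solution: T = (-14.189, -3.5431).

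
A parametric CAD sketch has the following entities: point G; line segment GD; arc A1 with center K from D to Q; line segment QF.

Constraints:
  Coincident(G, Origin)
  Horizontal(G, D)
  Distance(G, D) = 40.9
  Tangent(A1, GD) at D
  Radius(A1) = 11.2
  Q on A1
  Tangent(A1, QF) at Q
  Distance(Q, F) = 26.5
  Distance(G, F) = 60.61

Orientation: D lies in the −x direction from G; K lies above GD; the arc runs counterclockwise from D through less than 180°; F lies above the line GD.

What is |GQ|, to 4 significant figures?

35.95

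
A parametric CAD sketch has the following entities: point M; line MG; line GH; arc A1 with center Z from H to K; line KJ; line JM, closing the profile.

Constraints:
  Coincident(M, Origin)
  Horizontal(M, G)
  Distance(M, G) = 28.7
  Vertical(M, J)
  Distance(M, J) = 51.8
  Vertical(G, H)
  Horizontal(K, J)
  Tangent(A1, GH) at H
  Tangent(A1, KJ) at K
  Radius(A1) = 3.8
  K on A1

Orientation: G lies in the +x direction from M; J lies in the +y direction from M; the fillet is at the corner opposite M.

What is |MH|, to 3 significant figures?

55.9

M is at the origin; MG is horizontal with |MG| = 28.7 and G on the +x side, so G = (28.7, 0.00). MJ is vertical with |MJ| = 51.8 and J on the +y side, so J = (0.00, 51.8). The virtual corner opposite M is at (28.7, 51.8). A1 meets GH tangentially, so ZH is at right angles to GH and A1 meets KJ tangentially, so ZK is at right angles to KJ, with radius 3.8, so the center Z sits 3.8 in from both sides at Z = (24.9, 48.0). That places the tangent points at H = (28.7, 48.0) on GH and K = (24.9, 51.8) on KJ. Then |MH| = |H − M| = 55.9.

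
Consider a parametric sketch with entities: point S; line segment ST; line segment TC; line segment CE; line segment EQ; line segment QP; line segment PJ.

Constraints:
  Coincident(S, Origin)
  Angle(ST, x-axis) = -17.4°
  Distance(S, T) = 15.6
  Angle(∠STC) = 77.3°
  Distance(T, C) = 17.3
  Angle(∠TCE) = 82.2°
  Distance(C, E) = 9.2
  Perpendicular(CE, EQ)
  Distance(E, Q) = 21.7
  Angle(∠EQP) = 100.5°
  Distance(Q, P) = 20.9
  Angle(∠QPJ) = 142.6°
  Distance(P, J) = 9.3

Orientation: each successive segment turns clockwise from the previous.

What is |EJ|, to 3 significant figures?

35.9

S is at the origin; ST runs at -17.4° with length 15.6, so T = (14.9, -4.67). ∠STC = 77.3° gives TC at -120° from the x-axis; with |TC| = 17.3, C = (6.21, -19.6). ∠TCE = 82.2° gives CE at 142° from the x-axis; with |CE| = 9.2, E = (-1.05, -14.0). CE is perpendicular to EQ, so EQ runs at 52.1°; with |EQ| = 21.7, Q = (12.3, 3.14). ∠EQP = 100.5° gives QP at -27.4° from the x-axis; with |QP| = 20.9, P = (30.8, -6.48). ∠QPJ = 142.6° gives PJ at -64.8° from the x-axis; with |PJ| = 9.3, J = (34.8, -14.9). Then |EJ| = |J − E| = 35.9.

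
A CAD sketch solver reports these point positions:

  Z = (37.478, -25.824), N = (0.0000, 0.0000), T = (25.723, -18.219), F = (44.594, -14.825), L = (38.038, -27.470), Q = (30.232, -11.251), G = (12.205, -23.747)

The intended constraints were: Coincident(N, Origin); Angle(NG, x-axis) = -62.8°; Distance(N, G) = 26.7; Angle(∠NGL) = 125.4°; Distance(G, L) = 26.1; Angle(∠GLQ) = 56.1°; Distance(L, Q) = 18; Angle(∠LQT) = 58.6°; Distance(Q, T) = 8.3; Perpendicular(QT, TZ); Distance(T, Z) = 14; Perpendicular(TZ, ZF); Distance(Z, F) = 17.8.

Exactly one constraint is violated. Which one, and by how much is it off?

Distance(Z, F) = 17.8 — off by 4.70.

N = (0.00, 0.00) ✓; NG at -62.80° ✓; |NG| = 26.70 ✓; ∠NGL = 125.4° ✓; |GL| = 26.10 ✓; ∠GLQ = 56.10° ✓; |LQ| = 18.00 ✓; ∠LQT = 58.61° ✓; |QT| = 8.300 ✓; ∠(QT, TZ) = 90.01° ✓; |TZ| = 14.00 ✓; ∠(TZ, ZF) = 90.00° ✓; |ZF| = 13.10 ✗.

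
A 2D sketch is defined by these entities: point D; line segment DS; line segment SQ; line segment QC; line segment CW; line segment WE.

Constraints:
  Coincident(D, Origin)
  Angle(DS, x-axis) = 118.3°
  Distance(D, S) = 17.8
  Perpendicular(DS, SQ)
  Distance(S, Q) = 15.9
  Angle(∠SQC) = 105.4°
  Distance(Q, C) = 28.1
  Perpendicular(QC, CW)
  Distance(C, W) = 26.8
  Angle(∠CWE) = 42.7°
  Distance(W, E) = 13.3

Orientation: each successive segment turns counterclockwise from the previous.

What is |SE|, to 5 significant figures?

23.364

D is at the origin; DS runs at 118.3° with length 17.8, so S = (-8.4388, 15.672). DS is perpendicular to SQ, so SQ runs at -151.70°; with |SQ| = 15.9, Q = (-22.438, 8.1345). ∠SQC = 105.4° gives QC at -77.100° from the x-axis; with |QC| = 28.1, C = (-16.165, -19.256). The perpendicularity gives CW at right angles to QC, so CW runs at 12.900°; with |CW| = 26.8, W = (9.9586, -13.273). ∠CWE = 42.7° gives WE at 150.20° from the x-axis; with |WE| = 13.3, E = (-1.5827, -6.6634). Then |SE| = |E − S| = 23.364.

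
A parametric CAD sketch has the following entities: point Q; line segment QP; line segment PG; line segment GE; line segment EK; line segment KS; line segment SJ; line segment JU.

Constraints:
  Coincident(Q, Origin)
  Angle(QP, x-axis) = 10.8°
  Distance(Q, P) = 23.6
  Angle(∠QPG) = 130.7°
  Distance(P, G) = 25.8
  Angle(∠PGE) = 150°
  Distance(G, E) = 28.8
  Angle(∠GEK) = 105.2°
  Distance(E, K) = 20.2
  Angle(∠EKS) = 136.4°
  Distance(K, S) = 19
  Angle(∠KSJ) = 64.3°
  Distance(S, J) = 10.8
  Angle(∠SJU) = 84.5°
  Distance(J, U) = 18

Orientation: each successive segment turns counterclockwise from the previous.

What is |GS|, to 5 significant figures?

44.033

Q is at the origin; QP runs at 10.8° with length 23.6, so P = (23.182, 4.4222). ∠QPG = 130.7° gives PG at 60.100° from the x-axis; with |PG| = 25.8, G = (36.043, 26.788). ∠PGE = 150.0° gives GE at 90.100° from the x-axis; with |GE| = 28.8, E = (35.993, 55.588). ∠GEK = 105.2° gives EK at 164.90° from the x-axis; with |EK| = 20.2, K = (16.490, 60.850). ∠EKS = 136.4° gives KS at -151.50° from the x-axis; with |KS| = 19.0, S = (-0.20737, 51.784). Then |GS| = |S − G| = 44.033.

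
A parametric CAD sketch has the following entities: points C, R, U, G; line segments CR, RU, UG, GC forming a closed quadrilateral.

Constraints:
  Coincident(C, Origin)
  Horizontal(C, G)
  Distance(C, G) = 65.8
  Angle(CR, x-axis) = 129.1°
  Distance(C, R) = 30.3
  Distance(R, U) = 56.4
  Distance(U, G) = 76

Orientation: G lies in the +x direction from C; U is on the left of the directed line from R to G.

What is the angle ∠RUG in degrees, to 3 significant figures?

82.0°

Checks: |RU| = 56.40 ✓; |UG| = 76.00 ✓.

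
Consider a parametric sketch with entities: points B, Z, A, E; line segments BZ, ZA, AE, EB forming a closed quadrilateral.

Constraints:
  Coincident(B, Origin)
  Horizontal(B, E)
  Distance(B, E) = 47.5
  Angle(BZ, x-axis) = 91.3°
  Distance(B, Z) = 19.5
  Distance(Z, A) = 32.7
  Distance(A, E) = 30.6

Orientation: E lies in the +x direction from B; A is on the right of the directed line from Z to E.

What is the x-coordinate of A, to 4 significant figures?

17.86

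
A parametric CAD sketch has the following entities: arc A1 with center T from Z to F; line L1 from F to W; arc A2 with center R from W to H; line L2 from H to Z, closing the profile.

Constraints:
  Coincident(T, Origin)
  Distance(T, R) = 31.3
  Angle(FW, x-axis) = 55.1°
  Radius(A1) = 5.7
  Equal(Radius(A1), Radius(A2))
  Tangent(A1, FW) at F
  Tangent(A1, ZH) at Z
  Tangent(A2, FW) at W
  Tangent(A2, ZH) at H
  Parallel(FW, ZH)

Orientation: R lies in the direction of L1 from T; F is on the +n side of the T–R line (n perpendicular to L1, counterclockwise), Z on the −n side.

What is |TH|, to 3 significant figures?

31.8

The slot axis is L1's direction at 55.1°, so u = (cos 55.1°, sin 55.1°) = (0.572, 0.820) and n = (−sin 55.1°, cos 55.1°) = (-0.820, 0.572). T is at the origin and R lies 31.3 along u from T, so R = 31.3·u = (17.9, 25.7). Tangency of A1 to both parallel lines with radius 5.7 puts F and Z at T ± 5.7·n: F = (-4.67, 3.26), Z = (4.67, -3.26). Equal radii place W and H the same way about R: W = R + 5.7·n = (13.2, 28.9), H = R − 5.7·n = (22.6, 22.4). Then |TH| = |H − T| = 31.8.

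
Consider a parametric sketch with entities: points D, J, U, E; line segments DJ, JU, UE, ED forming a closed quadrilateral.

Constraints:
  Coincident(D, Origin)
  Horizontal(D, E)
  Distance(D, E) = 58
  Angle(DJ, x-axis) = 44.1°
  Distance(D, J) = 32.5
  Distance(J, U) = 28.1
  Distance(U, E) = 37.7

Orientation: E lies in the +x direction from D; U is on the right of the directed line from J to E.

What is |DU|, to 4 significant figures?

21.37

D is at the origin; D and E share the same y with |DE| = 58.0 and E in +x, so E = (58.0, 0). DJ runs at 44.1° with |DJ| = 32.5, so J = (23.34, 22.62). U is determined by |JU| = 28.1 and |UE| = 37.7 together: it lies at the intersection of circle(J, 28.1) and circle(E, 37.7). With |JE| = 41.39, the foot of the radical line on JE is 13.06 from J and the perpendicular offset is √(28.1² − 13.06²) = 24.88. Taking the right-of-JE solution: U = (20.68, -5.357).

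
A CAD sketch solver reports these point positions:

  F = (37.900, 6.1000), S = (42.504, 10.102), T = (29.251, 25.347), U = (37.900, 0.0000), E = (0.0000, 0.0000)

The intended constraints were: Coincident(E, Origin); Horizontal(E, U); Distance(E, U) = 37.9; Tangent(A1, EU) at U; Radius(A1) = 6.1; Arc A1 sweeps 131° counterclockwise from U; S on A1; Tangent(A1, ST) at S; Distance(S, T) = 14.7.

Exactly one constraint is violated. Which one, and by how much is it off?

Distance(S, T) = 14.7 — off by 5.50.

E = (0.00, 0.00) ✓; E.y = 0.00, U.y = 0.00 ✓; |EU| = 37.90 ✓; ∠(FU, UE) = 90.00° ✓; |FU| = 6.100 ✓; bearing(F→S) − bearing(F→U) = 131.0° ✓; |FS| = 6.100 ✓; ∠(FS, ST) = 90.00° ✓; |ST| = 20.20 ✗.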